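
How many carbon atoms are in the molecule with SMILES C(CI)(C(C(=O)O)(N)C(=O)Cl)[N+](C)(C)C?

8

The symbol for carbon appears 8 times in the SMILES. (Cl is a single chlorine, not C + l.)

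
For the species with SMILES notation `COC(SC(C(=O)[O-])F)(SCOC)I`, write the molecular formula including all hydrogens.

C6H9FIO4S2-

Heavy atoms from the SMILES: 6 C, 1 F, 1 I, 4 O, 2 S.
Implicit hydrogens by atom environment:
  3 × O: no H
  2 × C: 3 H each → 6
  2 × C: no H
  2 × S: no H
  1 × C: 2 H
  1 × C: 1 H
  1 × F: no H
  1 × I: no H
  1 × O (charge -1): no H
  Total hydrogens = 9.
Net charge -1.
Molecular formula: C6H9FIO4S2-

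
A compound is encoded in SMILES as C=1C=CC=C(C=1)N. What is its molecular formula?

C6H7N

Heavy atoms from the SMILES: 6 C, 1 N.
Implicit hydrogens by atom environment:
  5 × C (aromatic): 1 H each → 5
  1 × C (aromatic): no H
  1 × N: 2 H
  Total hydrogens = 7.
Molecular formula: C6H7N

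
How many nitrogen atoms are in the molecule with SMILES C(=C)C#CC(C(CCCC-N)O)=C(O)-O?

The symbol for nitrogen appears 1 time in the SMILES.

1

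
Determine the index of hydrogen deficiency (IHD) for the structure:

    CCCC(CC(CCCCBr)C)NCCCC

0

Molecular formula from the SMILES: C15H32BrN.
DoU = (2C + 2 + N − H − X)/2 = (2·15 + 2 + 1 − 32 − 1)/2 = 0/2 = 0.
(Structurally: 0 ring(s) + 0 π bond(s) = 0.)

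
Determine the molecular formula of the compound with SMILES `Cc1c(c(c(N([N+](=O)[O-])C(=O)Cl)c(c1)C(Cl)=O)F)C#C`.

C11H5Cl2FN2O4

Heavy atoms from the SMILES: 11 C, 2 Cl, 1 F, 2 N, 4 O.
Implicit hydrogens by atom environment:
  5 × C (aromatic): no H
  3 × C: no H
  3 × O: no H
  2 × Cl: no H
  1 × C: 3 H
  1 × C (aromatic): 1 H
  1 × C: 1 H
  1 × F: no H
  1 × N: no H
  1 × N (charge +1): no H
  1 × O (charge -1): no H
  Total hydrogens = 5.
Molecular formula: C11H5Cl2FN2O4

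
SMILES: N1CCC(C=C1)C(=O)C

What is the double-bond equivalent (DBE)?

Molecular formula from the SMILES: C7H11NO.
DoU = (2C + 2 + N − H − X)/2 = (2·7 + 2 + 1 − 11 − 0)/2 = 6/2 = 3.
(Structurally: 1 ring(s) + 2 π bond(s) = 3.)

3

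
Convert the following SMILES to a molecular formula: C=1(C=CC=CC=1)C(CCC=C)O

Heavy atoms from the SMILES: 11 C, 1 O.
Implicit hydrogens by atom environment:
  5 × C (aromatic): 1 H each → 5
  3 × C: 2 H each → 6
  2 × C: 1 H each → 2
  1 × C (aromatic): no H
  1 × O: 1 H
  Total hydrogens = 14.
Molecular formula: C11H14O

C11H14O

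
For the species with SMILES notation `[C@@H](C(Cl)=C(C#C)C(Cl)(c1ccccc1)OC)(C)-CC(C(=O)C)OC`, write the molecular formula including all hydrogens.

Heavy atoms from the SMILES: 19 C, 2 Cl, 3 O.
Implicit hydrogens by atom environment:
  5 × C (aromatic): 1 H each → 5
  5 × C: no H
  4 × C: 3 H each → 12
  3 × C: 1 H each → 3
  3 × O: no H
  2 × Cl: no H
  1 × C: 2 H
  1 × C (aromatic): no H
  Total hydrogens = 22.
Molecular formula: C19H22Cl2O3

C19H22Cl2O3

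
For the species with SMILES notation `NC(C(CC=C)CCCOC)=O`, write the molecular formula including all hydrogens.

C9H17NO2

Heavy atoms from the SMILES: 9 C, 1 N, 2 O.
Implicit hydrogens by atom environment:
  5 × C: 2 H each → 10
  2 × C: 1 H each → 2
  2 × O: no H
  1 × C: 3 H
  1 × C: no H
  1 × N: 2 H
  Total hydrogens = 17.
Molecular formula: C9H17NO2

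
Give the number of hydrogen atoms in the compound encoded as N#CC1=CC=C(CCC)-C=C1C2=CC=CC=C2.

15

Hydrogens are implicit in SMILES; fill each atom to its normal valence:
  8 × C (aromatic): 1 H each → 8
  4 × C (aromatic): no H
  2 × C: 2 H each → 4
  1 × C: 3 H
  1 × C: no H
  1 × N: no H
  Total hydrogens = 15.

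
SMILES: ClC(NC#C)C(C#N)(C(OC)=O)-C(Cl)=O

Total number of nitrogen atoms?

2

The symbol for nitrogen appears 2 times in the SMILES.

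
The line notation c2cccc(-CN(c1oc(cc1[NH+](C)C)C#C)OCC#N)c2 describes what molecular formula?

C17H18N3O2+

Heavy atoms from the SMILES: 17 C, 3 N, 2 O.
Implicit hydrogens by atom environment:
  6 × C (aromatic): 1 H each → 6
  4 × C (aromatic): no H
  2 × C: 3 H each → 6
  2 × C: 2 H each → 4
  2 × C: no H
  2 × N: no H
  1 × C: 1 H
  1 × N (charge +1): 1 H
  1 × O (aromatic): no H
  1 × O: no H
  Total hydrogens = 18.
Net charge +1.
Molecular formula: C17H18N3O2+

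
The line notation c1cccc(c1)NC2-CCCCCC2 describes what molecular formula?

C13H19N

Heavy atoms from the SMILES: 13 C, 1 N.
Implicit hydrogens by atom environment:
  6 × C: 2 H each → 12
  5 × C (aromatic): 1 H each → 5
  1 × C: 1 H
  1 × C (aromatic): no H
  1 × N: 1 H
  Total hydrogens = 19.
Molecular formula: C13H19N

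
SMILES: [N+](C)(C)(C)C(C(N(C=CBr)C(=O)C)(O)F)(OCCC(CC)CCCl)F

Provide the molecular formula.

C16H29BrClF2N2O3+

Heavy atoms from the SMILES: 1 Br, 16 C, 1 Cl, 2 F, 2 N, 3 O.
Implicit hydrogens by atom environment:
  5 × C: 3 H each → 15
  5 × C: 2 H each → 10
  3 × C: 1 H each → 3
  3 × C: no H
  2 × F: no H
  2 × O: no H
  1 × Br: no H
  1 × Cl: no H
  1 × N: no H
  1 × N (charge +1): no H
  1 × O: 1 H
  Total hydrogens = 29.
Net charge +1.
Molecular formula: C16H29BrClF2N2O3+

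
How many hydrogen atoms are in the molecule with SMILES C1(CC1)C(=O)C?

Hydrogens are implicit in SMILES; fill each atom to its normal valence:
  2 × C: 2 H each → 4
  1 × C: 3 H
  1 × C: 1 H
  1 × C: no H
  1 × O: no H
  Total hydrogens = 8.

8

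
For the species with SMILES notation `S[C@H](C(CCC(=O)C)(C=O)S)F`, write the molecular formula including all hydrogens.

C7H11FO2S2

Heavy atoms from the SMILES: 7 C, 1 F, 2 O, 2 S.
Implicit hydrogens by atom environment:
  2 × C: 2 H each → 4
  2 × C: 1 H each → 2
  2 × C: no H
  2 × O: no H
  2 × S: 1 H each → 2
  1 × C: 3 H
  1 × F: no H
  Total hydrogens = 11.
Molecular formula: C7H11FO2S2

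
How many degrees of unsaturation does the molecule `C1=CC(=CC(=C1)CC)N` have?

Molecular formula from the SMILES: C8H11N.
DoU = (2C + 2 + N − H − X)/2 = (2·8 + 2 + 1 − 11 − 0)/2 = 8/2 = 4.
(Structurally: 1 ring(s) + 3 π bond(s) = 4.)

4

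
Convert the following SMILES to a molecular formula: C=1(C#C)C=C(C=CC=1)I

Heavy atoms from the SMILES: 8 C, 1 I.
Implicit hydrogens by atom environment:
  4 × C (aromatic): 1 H each → 4
  2 × C (aromatic): no H
  1 × C: 1 H
  1 × C: no H
  1 × I: no H
  Total hydrogens = 5.
Molecular formula: C8H5I

C8H5I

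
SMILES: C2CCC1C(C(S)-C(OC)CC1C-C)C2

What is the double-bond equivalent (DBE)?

2

Molecular formula from the SMILES: C13H24OS.
DoU = (2C + 2 + N − H − X)/2 = (2·13 + 2 + 0 − 24 − 0)/2 = 4/2 = 2.
(Structurally: 2 ring(s) + 0 π bond(s) = 2.)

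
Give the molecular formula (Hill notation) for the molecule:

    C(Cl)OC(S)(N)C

Heavy atoms from the SMILES: 3 C, 1 Cl, 1 N, 1 O, 1 S.
Implicit hydrogens by atom environment:
  1 × C: 3 H
  1 × C: 2 H
  1 × C: no H
  1 × Cl: no H
  1 × N: 2 H
  1 × O: no H
  1 × S: 1 H
  Total hydrogens = 8.
Molecular formula: C3H8ClNOS

C3H8ClNOS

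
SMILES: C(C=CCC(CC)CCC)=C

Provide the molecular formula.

C11H20

Heavy atoms from the SMILES: 11 C.
Implicit hydrogens by atom environment:
  5 × C: 2 H each → 10
  4 × C: 1 H each → 4
  2 × C: 3 H each → 6
  Total hydrogens = 20.
Molecular formula: C11H20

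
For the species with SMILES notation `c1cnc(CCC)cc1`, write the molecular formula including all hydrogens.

Heavy atoms from the SMILES: 8 C, 1 N.
Implicit hydrogens by atom environment:
  4 × C (aromatic): 1 H each → 4
  2 × C: 2 H each → 4
  1 × C: 3 H
  1 × C (aromatic): no H
  1 × N (aromatic): no H
  Total hydrogens = 11.
Molecular formula: C8H11N

C8H11N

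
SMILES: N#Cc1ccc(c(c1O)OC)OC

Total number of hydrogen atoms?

9

Hydrogens are implicit in SMILES; fill each atom to its normal valence:
  4 × C (aromatic): no H
  2 × C: 3 H each → 6
  2 × C (aromatic): 1 H each → 2
  2 × O: no H
  1 × C: no H
  1 × N: no H
  1 × O: 1 H
  Total hydrogens = 9.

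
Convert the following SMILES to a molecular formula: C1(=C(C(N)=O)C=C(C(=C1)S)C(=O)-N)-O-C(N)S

C9H11N3O3S2

Heavy atoms from the SMILES: 9 C, 3 N, 3 O, 2 S.
Implicit hydrogens by atom environment:
  4 × C (aromatic): no H
  3 × N: 2 H each → 6
  3 × O: no H
  2 × C (aromatic): 1 H each → 2
  2 × C: no H
  2 × S: 1 H each → 2
  1 × C: 1 H
  Total hydrogens = 11.
Molecular formula: C9H11N3O3S2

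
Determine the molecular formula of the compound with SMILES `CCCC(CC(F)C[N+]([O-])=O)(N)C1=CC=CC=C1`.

C13H19FN2O2

Heavy atoms from the SMILES: 13 C, 1 F, 2 N, 2 O.
Implicit hydrogens by atom environment:
  5 × C (aromatic): 1 H each → 5
  4 × C: 2 H each → 8
  1 × C: 3 H
  1 × C: 1 H
  1 × C: no H
  1 × C (aromatic): no H
  1 × F: no H
  1 × N: 2 H
  1 × N (charge +1): no H
  1 × O: no H
  1 × O (charge -1): no H
  Total hydrogens = 19.
Molecular formula: C13H19FN2O2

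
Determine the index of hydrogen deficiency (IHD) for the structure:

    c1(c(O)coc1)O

3

Molecular formula from the SMILES: C4H4O3.
DoU = (2C + 2 + N − H − X)/2 = (2·4 + 2 + 0 − 4 − 0)/2 = 6/2 = 3.
(Structurally: 1 ring(s) + 2 π bond(s) = 3.)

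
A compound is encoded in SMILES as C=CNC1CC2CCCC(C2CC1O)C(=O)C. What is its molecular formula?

C14H23NO2

Heavy atoms from the SMILES: 14 C, 1 N, 2 O.
Implicit hydrogens by atom environment:
  6 × C: 2 H each → 12
  6 × C: 1 H each → 6
  1 × C: 3 H
  1 × C: no H
  1 × N: 1 H
  1 × O: 1 H
  1 × O: no H
  Total hydrogens = 23.
Molecular formula: C14H23NO2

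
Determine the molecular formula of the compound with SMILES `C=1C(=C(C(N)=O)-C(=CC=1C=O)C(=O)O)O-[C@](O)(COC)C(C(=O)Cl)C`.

Heavy atoms from the SMILES: 15 C, 1 Cl, 1 N, 8 O.
Implicit hydrogens by atom environment:
  6 × O: no H
  4 × C (aromatic): no H
  4 × C: no H
  2 × C: 3 H each → 6
  2 × C (aromatic): 1 H each → 2
  2 × C: 1 H each → 2
  2 × O: 1 H each → 2
  1 × C: 2 H
  1 × Cl: no H
  1 × N: 2 H
  Total hydrogens = 16.
Molecular formula: C15H16ClNO8

C15H16ClNO8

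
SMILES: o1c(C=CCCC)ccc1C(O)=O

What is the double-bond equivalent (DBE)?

Molecular formula from the SMILES: C10H12O3.
DoU = (2C + 2 + N − H − X)/2 = (2·10 + 2 + 0 − 12 − 0)/2 = 10/2 = 5.
(Structurally: 1 ring(s) + 4 π bond(s) = 5.)

5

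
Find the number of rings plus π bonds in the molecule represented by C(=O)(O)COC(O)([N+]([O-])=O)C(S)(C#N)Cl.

Molecular formula from the SMILES: C5H5ClN2O6S.
DoU = (2C + 2 + N − H − X)/2 = (2·5 + 2 + 2 − 5 − 1)/2 = 8/2 = 4.
(Structurally: 0 ring(s) + 4 π bond(s) = 4.)

4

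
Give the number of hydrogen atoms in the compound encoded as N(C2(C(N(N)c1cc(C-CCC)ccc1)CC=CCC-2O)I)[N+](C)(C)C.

34

Hydrogens are implicit in SMILES; fill each atom to its normal valence:
  5 × C: 2 H each → 10
  4 × C: 3 H each → 12
  4 × C: 1 H each → 4
  4 × C (aromatic): 1 H each → 4
  2 × C (aromatic): no H
  1 × C: no H
  1 × I: no H
  1 × N: 2 H
  1 × N: 1 H
  1 × N: no H
  1 × N (charge +1): no H
  1 × O: 1 H
  Total hydrogens = 34.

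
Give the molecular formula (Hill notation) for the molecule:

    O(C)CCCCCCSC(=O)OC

C9H18O3S

Heavy atoms from the SMILES: 9 C, 3 O, 1 S.
Implicit hydrogens by atom environment:
  6 × C: 2 H each → 12
  3 × O: no H
  2 × C: 3 H each → 6
  1 × C: no H
  1 × S: no H
  Total hydrogens = 18.
Molecular formula: C9H18O3S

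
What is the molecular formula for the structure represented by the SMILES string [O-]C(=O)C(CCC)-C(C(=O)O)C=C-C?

Heavy atoms from the SMILES: 10 C, 4 O.
Implicit hydrogens by atom environment:
  4 × C: 1 H each → 4
  2 × C: 3 H each → 6
  2 × C: 2 H each → 4
  2 × C: no H
  2 × O: no H
  1 × O: 1 H
  1 × O (charge -1): no H
  Total hydrogens = 15.
Net charge -1.
Molecular formula: C10H15O4-

C10H15O4-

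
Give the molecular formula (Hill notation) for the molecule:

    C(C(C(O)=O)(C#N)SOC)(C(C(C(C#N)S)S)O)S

C9H12N2O4S4

Heavy atoms from the SMILES: 9 C, 2 N, 4 O, 4 S.
Implicit hydrogens by atom environment:
  4 × C: 1 H each → 4
  4 × C: no H
  3 × S: 1 H each → 3
  2 × N: no H
  2 × O: 1 H each → 2
  2 × O: no H
  1 × C: 3 H
  1 × S: no H
  Total hydrogens = 12.
Molecular formula: C9H12N2O4S4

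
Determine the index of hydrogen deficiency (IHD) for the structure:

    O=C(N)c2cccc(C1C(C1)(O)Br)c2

6

Molecular formula from the SMILES: C10H10BrNO2.
DoU = (2C + 2 + N − H − X)/2 = (2·10 + 2 + 1 − 10 − 1)/2 = 12/2 = 6.
(Structurally: 2 ring(s) + 4 π bond(s) = 6.)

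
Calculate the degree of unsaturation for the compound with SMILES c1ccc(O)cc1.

Molecular formula from the SMILES: C6H6O.
DoU = (2C + 2 + N − H − X)/2 = (2·6 + 2 + 0 − 6 − 0)/2 = 8/2 = 4.
(Structurally: 1 ring(s) + 3 π bond(s) = 4.)

4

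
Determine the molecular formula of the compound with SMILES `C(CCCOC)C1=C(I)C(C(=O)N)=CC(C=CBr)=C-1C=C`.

C16H19BrINO2

Heavy atoms from the SMILES: 1 Br, 16 C, 1 I, 1 N, 2 O.
Implicit hydrogens by atom environment:
  5 × C: 2 H each → 10
  5 × C (aromatic): no H
  3 × C: 1 H each → 3
  2 × O: no H
  1 × Br: no H
  1 × C: 3 H
  1 × C (aromatic): 1 H
  1 × C: no H
  1 × I: no H
  1 × N: 2 H
  Total hydrogens = 19.
Molecular formula: C16H19BrINO2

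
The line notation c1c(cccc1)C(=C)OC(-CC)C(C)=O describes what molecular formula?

C13H16O2

Heavy atoms from the SMILES: 13 C, 2 O.
Implicit hydrogens by atom environment:
  5 × C (aromatic): 1 H each → 5
  2 × C: 3 H each → 6
  2 × C: 2 H each → 4
  2 × C: no H
  2 × O: no H
  1 × C: 1 H
  1 × C (aromatic): no H
  Total hydrogens = 16.
Molecular formula: C13H16O2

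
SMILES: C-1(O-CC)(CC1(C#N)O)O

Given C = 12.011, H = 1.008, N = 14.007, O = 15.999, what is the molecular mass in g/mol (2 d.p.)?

143.14

Molecular formula: C6H9NO3.
M = 6×12.011 + 9×1.008 + 1×14.007 + 3×15.999 = 143.14 g/mol.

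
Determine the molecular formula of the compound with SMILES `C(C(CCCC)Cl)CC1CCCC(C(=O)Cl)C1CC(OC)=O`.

Heavy atoms from the SMILES: 17 C, 2 Cl, 3 O.
Implicit hydrogens by atom environment:
  9 × C: 2 H each → 18
  4 × C: 1 H each → 4
  3 × O: no H
  2 × C: 3 H each → 6
  2 × C: no H
  2 × Cl: no H
  Total hydrogens = 28.
Molecular formula: C17H28Cl2O3

C17H28Cl2O3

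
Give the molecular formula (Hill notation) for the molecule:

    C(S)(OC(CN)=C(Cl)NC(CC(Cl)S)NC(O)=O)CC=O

Heavy atoms from the SMILES: 10 C, 2 Cl, 3 N, 4 O, 2 S.
Implicit hydrogens by atom environment:
  4 × C: 1 H each → 4
  3 × C: 2 H each → 6
  3 × C: no H
  3 × O: no H
  2 × Cl: no H
  2 × N: 1 H each → 2
  2 × S: 1 H each → 2
  1 × N: 2 H
  1 × O: 1 H
  Total hydrogens = 17.
Molecular formula: C10H17Cl2N3O4S2

C10H17Cl2N3O4S2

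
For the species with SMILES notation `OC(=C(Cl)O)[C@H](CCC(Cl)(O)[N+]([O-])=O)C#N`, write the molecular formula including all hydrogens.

C7H8Cl2N2O5

Heavy atoms from the SMILES: 7 C, 2 Cl, 2 N, 5 O.
Implicit hydrogens by atom environment:
  4 × C: no H
  3 × O: 1 H each → 3
  2 × C: 2 H each → 4
  2 × Cl: no H
  1 × C: 1 H
  1 × N: no H
  1 × N (charge +1): no H
  1 × O: no H
  1 × O (charge -1): no H
  Total hydrogens = 8.
Molecular formula: C7H8Cl2N2O5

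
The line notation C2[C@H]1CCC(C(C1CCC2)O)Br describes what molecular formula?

C10H17BrO

Heavy atoms from the SMILES: 1 Br, 10 C, 1 O.
Implicit hydrogens by atom environment:
  6 × C: 2 H each → 12
  4 × C: 1 H each → 4
  1 × Br: no H
  1 × O: 1 H
  Total hydrogens = 17.
Molecular formula: C10H17BrO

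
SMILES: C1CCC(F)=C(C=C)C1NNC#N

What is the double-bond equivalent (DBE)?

5

Molecular formula from the SMILES: C9H12FN3.
DoU = (2C + 2 + N − H − X)/2 = (2·9 + 2 + 3 − 12 − 1)/2 = 10/2 = 5.
(Structurally: 1 ring(s) + 4 π bond(s) = 5.)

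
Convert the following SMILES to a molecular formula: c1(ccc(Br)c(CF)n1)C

Heavy atoms from the SMILES: 1 Br, 7 C, 1 F, 1 N.
Implicit hydrogens by atom environment:
  3 × C (aromatic): no H
  2 × C (aromatic): 1 H each → 2
  1 × Br: no H
  1 × C: 3 H
  1 × C: 2 H
  1 × F: no H
  1 × N (aromatic): no H
  Total hydrogens = 7.
Molecular formula: C7H7BrFN

C7H7BrFN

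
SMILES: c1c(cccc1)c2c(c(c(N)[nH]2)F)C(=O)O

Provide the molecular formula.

C11H9FN2O2

Heavy atoms from the SMILES: 11 C, 1 F, 2 N, 2 O.
Implicit hydrogens by atom environment:
  5 × C (aromatic): 1 H each → 5
  5 × C (aromatic): no H
  1 × C: no H
  1 × F: no H
  1 × N: 2 H
  1 × N (aromatic): 1 H
  1 × O: 1 H
  1 × O: no H
  Total hydrogens = 9.
Molecular formula: C11H9FN2O2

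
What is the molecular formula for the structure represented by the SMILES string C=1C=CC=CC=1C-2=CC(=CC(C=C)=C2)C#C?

C16H12

Heavy atoms from the SMILES: 16 C.
Implicit hydrogens by atom environment:
  8 × C (aromatic): 1 H each → 8
  4 × C (aromatic): no H
  2 × C: 1 H each → 2
  1 × C: 2 H
  1 × C: no H
  Total hydrogens = 12.
Molecular formula: C16H12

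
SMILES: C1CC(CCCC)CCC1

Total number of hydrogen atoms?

Hydrogens are implicit in SMILES; fill each atom to its normal valence:
  8 × C: 2 H each → 16
  1 × C: 3 H
  1 × C: 1 H
  Total hydrogens = 20.

20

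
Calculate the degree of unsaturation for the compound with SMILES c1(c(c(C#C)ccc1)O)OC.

6

Molecular formula from the SMILES: C9H8O2.
DoU = (2C + 2 + N − H − X)/2 = (2·9 + 2 + 0 − 8 − 0)/2 = 12/2 = 6.
(Structurally: 1 ring(s) + 5 π bond(s) = 6.)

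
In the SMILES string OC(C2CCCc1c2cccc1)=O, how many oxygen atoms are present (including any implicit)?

The symbol for oxygen appears 2 times in the SMILES.

2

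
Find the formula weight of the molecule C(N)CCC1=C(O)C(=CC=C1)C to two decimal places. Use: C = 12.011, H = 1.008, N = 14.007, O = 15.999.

165.24

Molecular formula: C10H15NO.
M = 10×12.011 + 15×1.008 + 1×14.007 + 1×15.999 = 165.24 g/mol.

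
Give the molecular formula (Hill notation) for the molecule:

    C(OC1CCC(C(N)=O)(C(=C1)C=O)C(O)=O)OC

Heavy atoms from the SMILES: 11 C, 1 N, 6 O.
Implicit hydrogens by atom environment:
  5 × O: no H
  4 × C: no H
  3 × C: 2 H each → 6
  3 × C: 1 H each → 3
  1 × C: 3 H
  1 × N: 2 H
  1 × O: 1 H
  Total hydrogens = 15.
Molecular formula: C11H15NO6

C11H15NO6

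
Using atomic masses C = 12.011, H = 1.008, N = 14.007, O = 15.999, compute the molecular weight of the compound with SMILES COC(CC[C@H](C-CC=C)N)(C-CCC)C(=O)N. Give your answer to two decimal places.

256.39

Molecular formula: C14H28N2O2.
M = 14×12.011 + 28×1.008 + 2×14.007 + 2×15.999 = 256.39 g/mol.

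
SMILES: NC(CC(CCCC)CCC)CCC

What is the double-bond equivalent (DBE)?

Molecular formula from the SMILES: C13H29N.
DoU = (2C + 2 + N − H − X)/2 = (2·13 + 2 + 1 − 29 − 0)/2 = 0/2 = 0.
(Structurally: 0 ring(s) + 0 π bond(s) = 0.)

0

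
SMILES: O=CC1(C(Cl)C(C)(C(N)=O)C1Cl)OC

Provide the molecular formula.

C8H11Cl2NO3

Heavy atoms from the SMILES: 8 C, 2 Cl, 1 N, 3 O.
Implicit hydrogens by atom environment:
  3 × C: 1 H each → 3
  3 × C: no H
  3 × O: no H
  2 × C: 3 H each → 6
  2 × Cl: no H
  1 × N: 2 H
  Total hydrogens = 11.
Molecular formula: C8H11Cl2NO3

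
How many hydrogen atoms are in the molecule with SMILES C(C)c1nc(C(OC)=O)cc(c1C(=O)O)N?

Hydrogens are implicit in SMILES; fill each atom to its normal valence:
  4 × C (aromatic): no H
  3 × O: no H
  2 × C: 3 H each → 6
  2 × C: no H
  1 × C: 2 H
  1 × C (aromatic): 1 H
  1 × N: 2 H
  1 × N (aromatic): no H
  1 × O: 1 H
  Total hydrogens = 12.

12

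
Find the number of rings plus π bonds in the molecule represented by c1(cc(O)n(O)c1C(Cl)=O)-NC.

Molecular formula from the SMILES: C6H7ClN2O3.
DoU = (2C + 2 + N − H − X)/2 = (2·6 + 2 + 2 − 7 − 1)/2 = 8/2 = 4.
(Structurally: 1 ring(s) + 3 π bond(s) = 4.)

4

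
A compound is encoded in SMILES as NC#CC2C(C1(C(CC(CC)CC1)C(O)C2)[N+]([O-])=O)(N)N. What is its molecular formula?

C14H24N4O3

Heavy atoms from the SMILES: 14 C, 4 N, 3 O.
Implicit hydrogens by atom environment:
  5 × C: 2 H each → 10
  4 × C: 1 H each → 4
  4 × C: no H
  3 × N: 2 H each → 6
  1 × C: 3 H
  1 × N (charge +1): no H
  1 × O: 1 H
  1 × O: no H
  1 × O (charge -1): no H
  Total hydrogens = 24.
Molecular formula: C14H24N4O3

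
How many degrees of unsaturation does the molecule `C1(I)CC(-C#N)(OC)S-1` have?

3

Molecular formula from the SMILES: C5H6INOS.
DoU = (2C + 2 + N − H − X)/2 = (2·5 + 2 + 1 − 6 − 1)/2 = 6/2 = 3.
(Structurally: 1 ring(s) + 2 π bond(s) = 3.)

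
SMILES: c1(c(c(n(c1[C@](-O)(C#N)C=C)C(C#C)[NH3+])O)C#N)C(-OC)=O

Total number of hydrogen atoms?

Hydrogens are implicit in SMILES; fill each atom to its normal valence:
  5 × C: no H
  4 × C (aromatic): no H
  3 × C: 1 H each → 3
  2 × N: no H
  2 × O: 1 H each → 2
  2 × O: no H
  1 × C: 3 H
  1 × C: 2 H
  1 × N (charge +1): 3 H
  1 × N (aromatic): no H
  Total hydrogens = 13.

13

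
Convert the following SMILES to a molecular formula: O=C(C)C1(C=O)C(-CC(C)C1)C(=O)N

C10H15NO3

Heavy atoms from the SMILES: 10 C, 1 N, 3 O.
Implicit hydrogens by atom environment:
  3 × C: 1 H each → 3
  3 × C: no H
  3 × O: no H
  2 × C: 3 H each → 6
  2 × C: 2 H each → 4
  1 × N: 2 H
  Total hydrogens = 15.
Molecular formula: C10H15NO3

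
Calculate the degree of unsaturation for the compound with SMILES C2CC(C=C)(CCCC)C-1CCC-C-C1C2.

3

Molecular formula from the SMILES: C16H28.
DoU = (2C + 2 + N − H − X)/2 = (2·16 + 2 + 0 − 28 − 0)/2 = 6/2 = 3.
(Structurally: 2 ring(s) + 1 π bond(s) = 3.)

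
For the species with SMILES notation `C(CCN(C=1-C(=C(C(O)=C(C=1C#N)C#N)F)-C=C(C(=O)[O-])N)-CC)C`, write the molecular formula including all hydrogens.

C17H18FN4O3-

Heavy atoms from the SMILES: 17 C, 1 F, 4 N, 3 O.
Implicit hydrogens by atom environment:
  6 × C (aromatic): no H
  4 × C: 2 H each → 8
  4 × C: no H
  3 × N: no H
  2 × C: 3 H each → 6
  1 × C: 1 H
  1 × F: no H
  1 × N: 2 H
  1 × O: 1 H
  1 × O: no H
  1 × O (charge -1): no H
  Total hydrogens = 18.
Net charge -1.
Molecular formula: C17H18FN4O3-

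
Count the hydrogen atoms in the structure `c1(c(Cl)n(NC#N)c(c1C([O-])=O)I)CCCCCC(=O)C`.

14

Hydrogens are implicit in SMILES; fill each atom to its normal valence:
  5 × C: 2 H each → 10
  4 × C (aromatic): no H
  3 × C: no H
  2 × O: no H
  1 × C: 3 H
  1 × Cl: no H
  1 × I: no H
  1 × N: 1 H
  1 × N (aromatic): no H
  1 × N: no H
  1 × O (charge -1): no H
  Total hydrogens = 14.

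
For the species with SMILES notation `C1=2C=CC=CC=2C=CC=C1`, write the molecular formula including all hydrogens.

C10H8

Heavy atoms from the SMILES: 10 C.
Implicit hydrogens by atom environment:
  8 × C (aromatic): 1 H each → 8
  2 × C (aromatic): no H
  Total hydrogens = 8.
Molecular formula: C10H8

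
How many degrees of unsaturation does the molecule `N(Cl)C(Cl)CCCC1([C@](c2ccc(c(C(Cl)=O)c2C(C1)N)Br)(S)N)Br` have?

6

Molecular formula from the SMILES: C15H18Br2Cl3N3OS.
DoU = (2C + 2 + N − H − X)/2 = (2·15 + 2 + 3 − 18 − 5)/2 = 12/2 = 6.
(Structurally: 2 ring(s) + 4 π bond(s) = 6.)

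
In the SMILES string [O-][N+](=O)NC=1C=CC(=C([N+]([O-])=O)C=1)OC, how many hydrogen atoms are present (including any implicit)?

Hydrogens are implicit in SMILES; fill each atom to its normal valence:
  3 × C (aromatic): 1 H each → 3
  3 × C (aromatic): no H
  3 × O: no H
  2 × N (charge +1): no H
  2 × O (charge -1): no H
  1 × C: 3 H
  1 × N: 1 H
  Total hydrogens = 7.

7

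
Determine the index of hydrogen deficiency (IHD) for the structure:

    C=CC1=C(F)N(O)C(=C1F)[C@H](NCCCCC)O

4

Molecular formula from the SMILES: C12H18F2N2O2.
DoU = (2C + 2 + N − H − X)/2 = (2·12 + 2 + 2 − 18 − 2)/2 = 8/2 = 4.
(Structurally: 1 ring(s) + 3 π bond(s) = 4.)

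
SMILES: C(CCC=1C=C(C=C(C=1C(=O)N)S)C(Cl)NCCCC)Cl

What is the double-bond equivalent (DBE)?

Molecular formula from the SMILES: C15H22Cl2N2OS.
DoU = (2C + 2 + N − H − X)/2 = (2·15 + 2 + 2 − 22 − 2)/2 = 10/2 = 5.
(Structurally: 1 ring(s) + 4 π bond(s) = 5.)

5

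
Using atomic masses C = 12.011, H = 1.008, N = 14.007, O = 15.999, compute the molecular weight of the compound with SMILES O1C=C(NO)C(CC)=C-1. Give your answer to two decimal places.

127.14

Molecular formula: C6H9NO2.
M = 6×12.011 + 9×1.008 + 1×14.007 + 2×15.999 = 127.14 g/mol.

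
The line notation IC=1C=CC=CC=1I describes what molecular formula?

Heavy atoms from the SMILES: 6 C, 2 I.
Implicit hydrogens by atom environment:
  4 × C (aromatic): 1 H each → 4
  2 × C (aromatic): no H
  2 × I: no H
  Total hydrogens = 4.
Molecular formula: C6H4I2

C6H4I2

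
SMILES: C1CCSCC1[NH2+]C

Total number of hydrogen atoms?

14

Hydrogens are implicit in SMILES; fill each atom to its normal valence:
  4 × C: 2 H each → 8
  1 × C: 3 H
  1 × C: 1 H
  1 × N (charge +1): 2 H
  1 × S: no H
  Total hydrogens = 14.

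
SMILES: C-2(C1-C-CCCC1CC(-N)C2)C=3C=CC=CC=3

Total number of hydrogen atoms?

23

Hydrogens are implicit in SMILES; fill each atom to its normal valence:
  6 × C: 2 H each → 12
  5 × C (aromatic): 1 H each → 5
  4 × C: 1 H each → 4
  1 × C (aromatic): no H
  1 × N: 2 H
  Total hydrogens = 23.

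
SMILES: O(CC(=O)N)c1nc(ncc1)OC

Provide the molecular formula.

C7H9N3O3

Heavy atoms from the SMILES: 7 C, 3 N, 3 O.
Implicit hydrogens by atom environment:
  3 × O: no H
  2 × C (aromatic): 1 H each → 2
  2 × C (aromatic): no H
  2 × N (aromatic): no H
  1 × C: 3 H
  1 × C: 2 H
  1 × C: no H
  1 × N: 2 H
  Total hydrogens = 9.
Molecular formula: C7H9N3O3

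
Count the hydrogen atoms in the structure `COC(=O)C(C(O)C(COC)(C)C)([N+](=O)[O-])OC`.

19

Hydrogens are implicit in SMILES; fill each atom to its normal valence:
  5 × C: 3 H each → 15
  5 × O: no H
  3 × C: no H
  1 × C: 2 H
  1 × C: 1 H
  1 × N (charge +1): no H
  1 × O: 1 H
  1 × O (charge -1): no H
  Total hydrogens = 19.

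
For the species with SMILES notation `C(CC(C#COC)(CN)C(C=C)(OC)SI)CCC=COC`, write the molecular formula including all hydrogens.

Heavy atoms from the SMILES: 16 C, 1 I, 1 N, 3 O, 1 S.
Implicit hydrogens by atom environment:
  6 × C: 2 H each → 12
  4 × C: no H
  3 × C: 3 H each → 9
  3 × C: 1 H each → 3
  3 × O: no H
  1 × I: no H
  1 × N: 2 H
  1 × S: no H
  Total hydrogens = 26.
Molecular formula: C16H26INO3S

C16H26INO3S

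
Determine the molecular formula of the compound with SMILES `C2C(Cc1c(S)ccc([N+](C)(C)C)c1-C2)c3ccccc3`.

C19H24NS+

Heavy atoms from the SMILES: 19 C, 1 N, 1 S.
Implicit hydrogens by atom environment:
  7 × C (aromatic): 1 H each → 7
  5 × C (aromatic): no H
  3 × C: 3 H each → 9
  3 × C: 2 H each → 6
  1 × C: 1 H
  1 × N (charge +1): no H
  1 × S: 1 H
  Total hydrogens = 24.
Net charge +1.
Molecular formula: C19H24NS+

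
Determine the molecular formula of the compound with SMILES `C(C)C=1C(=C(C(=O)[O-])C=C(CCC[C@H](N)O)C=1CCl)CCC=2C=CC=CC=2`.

Heavy atoms from the SMILES: 22 C, 1 Cl, 1 N, 3 O.
Implicit hydrogens by atom environment:
  7 × C: 2 H each → 14
  6 × C (aromatic): 1 H each → 6
  6 × C (aromatic): no H
  1 × C: 3 H
  1 × C: 1 H
  1 × C: no H
  1 × Cl: no H
  1 × N: 2 H
  1 × O: 1 H
  1 × O: no H
  1 × O (charge -1): no H
  Total hydrogens = 27.
Net charge -1.
Molecular formula: C22H27ClNO3-

C22H27ClNO3-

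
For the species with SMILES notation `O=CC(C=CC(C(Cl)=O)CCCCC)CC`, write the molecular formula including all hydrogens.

C13H21ClO2

Heavy atoms from the SMILES: 13 C, 1 Cl, 2 O.
Implicit hydrogens by atom environment:
  5 × C: 2 H each → 10
  5 × C: 1 H each → 5
  2 × C: 3 H each → 6
  2 × O: no H
  1 × C: no H
  1 × Cl: no H
  Total hydrogens = 21.
Molecular formula: C13H21ClO2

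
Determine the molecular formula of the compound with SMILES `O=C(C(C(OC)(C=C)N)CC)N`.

C8H16N2O2

Heavy atoms from the SMILES: 8 C, 2 N, 2 O.
Implicit hydrogens by atom environment:
  2 × C: 3 H each → 6
  2 × C: 2 H each → 4
  2 × C: 1 H each → 2
  2 × C: no H
  2 × N: 2 H each → 4
  2 × O: no H
  Total hydrogens = 16.
Molecular formula: C8H16N2O2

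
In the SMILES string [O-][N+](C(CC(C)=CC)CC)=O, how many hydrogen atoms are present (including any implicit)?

15

Hydrogens are implicit in SMILES; fill each atom to its normal valence:
  3 × C: 3 H each → 9
  2 × C: 2 H each → 4
  2 × C: 1 H each → 2
  1 × C: no H
  1 × N (charge +1): no H
  1 × O: no H
  1 × O (charge -1): no H
  Total hydrogens = 15.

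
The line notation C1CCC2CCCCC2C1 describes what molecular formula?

C10H18

Heavy atoms from the SMILES: 10 C.
Implicit hydrogens by atom environment:
  8 × C: 2 H each → 16
  2 × C: 1 H each → 2
  Total hydrogens = 18.
Molecular formula: C10H18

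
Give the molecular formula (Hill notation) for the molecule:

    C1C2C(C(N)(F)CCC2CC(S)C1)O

C10H18FNOS

Heavy atoms from the SMILES: 10 C, 1 F, 1 N, 1 O, 1 S.
Implicit hydrogens by atom environment:
  5 × C: 2 H each → 10
  4 × C: 1 H each → 4
  1 × C: no H
  1 × F: no H
  1 × N: 2 H
  1 × O: 1 H
  1 × S: 1 H
  Total hydrogens = 18.
Molecular formula: C10H18FNOS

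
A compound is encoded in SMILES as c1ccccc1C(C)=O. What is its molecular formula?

Heavy atoms from the SMILES: 8 C, 1 O.
Implicit hydrogens by atom environment:
  5 × C (aromatic): 1 H each → 5
  1 × C: 3 H
  1 × C (aromatic): no H
  1 × C: no H
  1 × O: no H
  Total hydrogens = 8.
Molecular formula: C8H8O

C8H8O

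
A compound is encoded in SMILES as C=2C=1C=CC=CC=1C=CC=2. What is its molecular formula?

Heavy atoms from the SMILES: 10 C.
Implicit hydrogens by atom environment:
  8 × C (aromatic): 1 H each → 8
  2 × C (aromatic): no H
  Total hydrogens = 8.
Molecular formula: C10H8

C10H8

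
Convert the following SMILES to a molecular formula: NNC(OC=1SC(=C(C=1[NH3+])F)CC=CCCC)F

Heavy atoms from the SMILES: 11 C, 2 F, 3 N, 1 O, 1 S.
Implicit hydrogens by atom environment:
  4 × C (aromatic): no H
  3 × C: 2 H each → 6
  3 × C: 1 H each → 3
  2 × F: no H
  1 × C: 3 H
  1 × N (charge +1): 3 H
  1 × N: 2 H
  1 × N: 1 H
  1 × O: no H
  1 × S (aromatic): no H
  Total hydrogens = 18.
Net charge +1.
Molecular formula: C11H18F2N3OS+

C11H18F2N3OS+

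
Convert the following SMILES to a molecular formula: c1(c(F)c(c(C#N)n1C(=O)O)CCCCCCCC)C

C15H21FN2O2

Heavy atoms from the SMILES: 15 C, 1 F, 2 N, 2 O.
Implicit hydrogens by atom environment:
  7 × C: 2 H each → 14
  4 × C (aromatic): no H
  2 × C: 3 H each → 6
  2 × C: no H
  1 × F: no H
  1 × N (aromatic): no H
  1 × N: no H
  1 × O: 1 H
  1 × O: no H
  Total hydrogens = 21.
Molecular formula: C15H21FN2O2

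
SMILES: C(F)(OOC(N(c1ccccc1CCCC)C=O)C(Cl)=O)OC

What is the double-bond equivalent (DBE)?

6

Molecular formula from the SMILES: C15H19ClFNO5.
DoU = (2C + 2 + N − H − X)/2 = (2·15 + 2 + 1 − 19 − 2)/2 = 12/2 = 6.
(Structurally: 1 ring(s) + 5 π bond(s) = 6.)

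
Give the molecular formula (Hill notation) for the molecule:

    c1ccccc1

Heavy atoms from the SMILES: 6 C.
Implicit hydrogens by atom environment:
  6 × C (aromatic): 1 H each → 6
  Total hydrogens = 6.
Molecular formula: C6H6

C6H6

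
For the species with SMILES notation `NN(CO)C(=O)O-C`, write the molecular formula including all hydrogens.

Heavy atoms from the SMILES: 3 C, 2 N, 3 O.
Implicit hydrogens by atom environment:
  2 × O: no H
  1 × C: 3 H
  1 × C: 2 H
  1 × C: no H
  1 × N: 2 H
  1 × N: no H
  1 × O: 1 H
  Total hydrogens = 8.
Molecular formula: C3H8N2O3

C3H8N2O3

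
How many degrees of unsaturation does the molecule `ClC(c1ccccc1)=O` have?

Molecular formula from the SMILES: C7H5ClO.
DoU = (2C + 2 + N − H − X)/2 = (2·7 + 2 + 0 − 5 − 1)/2 = 10/2 = 5.
(Structurally: 1 ring(s) + 4 π bond(s) = 5.)

5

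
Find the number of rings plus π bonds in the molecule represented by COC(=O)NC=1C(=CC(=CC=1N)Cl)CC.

Molecular formula from the SMILES: C10H13ClN2O2.
DoU = (2C + 2 + N − H − X)/2 = (2·10 + 2 + 2 − 13 − 1)/2 = 10/2 = 5.
(Structurally: 1 ring(s) + 4 π bond(s) = 5.)

5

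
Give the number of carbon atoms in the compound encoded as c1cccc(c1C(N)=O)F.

7

The symbol for carbon appears 7 times in the SMILES. Lowercase c denotes aromatic carbon and counts toward C.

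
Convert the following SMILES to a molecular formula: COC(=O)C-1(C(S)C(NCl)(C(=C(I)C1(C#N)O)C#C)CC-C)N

Heavy atoms from the SMILES: 14 C, 1 Cl, 1 I, 3 N, 3 O, 1 S.
Implicit hydrogens by atom environment:
  8 × C: no H
  2 × C: 3 H each → 6
  2 × C: 2 H each → 4
  2 × C: 1 H each → 2
  2 × O: no H
  1 × Cl: no H
  1 × I: no H
  1 × N: 2 H
  1 × N: 1 H
  1 × N: no H
  1 × O: 1 H
  1 × S: 1 H
  Total hydrogens = 17.
Molecular formula: C14H17ClIN3O3S

C14H17ClIN3O3S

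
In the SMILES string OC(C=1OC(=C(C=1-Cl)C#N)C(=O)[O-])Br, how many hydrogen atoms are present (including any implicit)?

2

Hydrogens are implicit in SMILES; fill each atom to its normal valence:
  4 × C (aromatic): no H
  2 × C: no H
  1 × Br: no H
  1 × C: 1 H
  1 × Cl: no H
  1 × N: no H
  1 × O: 1 H
  1 × O (aromatic): no H
  1 × O: no H
  1 × O (charge -1): no H
  Total hydrogens = 2.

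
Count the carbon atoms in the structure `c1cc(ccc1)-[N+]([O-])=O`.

6

The symbol for carbon appears 6 times in the SMILES. Lowercase c denotes aromatic carbon and counts toward C.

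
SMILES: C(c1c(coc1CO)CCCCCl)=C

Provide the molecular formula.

Heavy atoms from the SMILES: 11 C, 1 Cl, 2 O.
Implicit hydrogens by atom environment:
  6 × C: 2 H each → 12
  3 × C (aromatic): no H
  1 × C (aromatic): 1 H
  1 × C: 1 H
  1 × Cl: no H
  1 × O: 1 H
  1 × O (aromatic): no H
  Total hydrogens = 15.
Molecular formula: C11H15ClO2

C11H15ClO2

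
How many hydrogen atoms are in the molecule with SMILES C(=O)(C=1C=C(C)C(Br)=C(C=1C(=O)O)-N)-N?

Hydrogens are implicit in SMILES; fill each atom to its normal valence:
  5 × C (aromatic): no H
  2 × C: no H
  2 × N: 2 H each → 4
  2 × O: no H
  1 × Br: no H
  1 × C: 3 H
  1 × C (aromatic): 1 H
  1 × O: 1 H
  Total hydrogens = 9.

9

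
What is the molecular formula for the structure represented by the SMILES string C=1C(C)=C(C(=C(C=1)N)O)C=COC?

C10H13NO2

Heavy atoms from the SMILES: 10 C, 1 N, 2 O.
Implicit hydrogens by atom environment:
  4 × C (aromatic): no H
  2 × C: 3 H each → 6
  2 × C (aromatic): 1 H each → 2
  2 × C: 1 H each → 2
  1 × N: 2 H
  1 × O: 1 H
  1 × O: no H
  Total hydrogens = 13.
Molecular formula: C10H13NO2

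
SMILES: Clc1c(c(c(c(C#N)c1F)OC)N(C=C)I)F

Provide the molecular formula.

C10H6ClF2IN2O

Heavy atoms from the SMILES: 10 C, 1 Cl, 2 F, 1 I, 2 N, 1 O.
Implicit hydrogens by atom environment:
  6 × C (aromatic): no H
  2 × F: no H
  2 × N: no H
  1 × C: 3 H
  1 × C: 2 H
  1 × C: 1 H
  1 × C: no H
  1 × Cl: no H
  1 × I: no H
  1 × O: no H
  Total hydrogens = 6.
Molecular formula: C10H6ClF2IN2O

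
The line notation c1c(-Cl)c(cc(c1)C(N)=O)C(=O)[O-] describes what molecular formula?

Heavy atoms from the SMILES: 8 C, 1 Cl, 1 N, 3 O.
Implicit hydrogens by atom environment:
  3 × C (aromatic): 1 H each → 3
  3 × C (aromatic): no H
  2 × C: no H
  2 × O: no H
  1 × Cl: no H
  1 × N: 2 H
  1 × O (charge -1): no H
  Total hydrogens = 5.
Net charge -1.
Molecular formula: C8H5ClNO3-

C8H5ClNO3-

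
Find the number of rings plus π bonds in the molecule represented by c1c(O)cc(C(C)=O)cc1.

Molecular formula from the SMILES: C8H8O2.
DoU = (2C + 2 + N − H − X)/2 = (2·8 + 2 + 0 − 8 − 0)/2 = 10/2 = 5.
(Structurally: 1 ring(s) + 4 π bond(s) = 5.)

5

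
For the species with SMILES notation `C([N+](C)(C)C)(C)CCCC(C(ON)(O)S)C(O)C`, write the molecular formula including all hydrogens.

Heavy atoms from the SMILES: 12 C, 2 N, 3 O, 1 S.
Implicit hydrogens by atom environment:
  5 × C: 3 H each → 15
  3 × C: 2 H each → 6
  3 × C: 1 H each → 3
  2 × O: 1 H each → 2
  1 × C: no H
  1 × N: 2 H
  1 × N (charge +1): no H
  1 × O: no H
  1 × S: 1 H
  Total hydrogens = 29.
Net charge +1.
Molecular formula: C12H29N2O3S+

C12H29N2O3S+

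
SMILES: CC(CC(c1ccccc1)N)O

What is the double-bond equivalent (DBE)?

4

Molecular formula from the SMILES: C10H15NO.
DoU = (2C + 2 + N − H − X)/2 = (2·10 + 2 + 1 − 15 − 0)/2 = 8/2 = 4.
(Structurally: 1 ring(s) + 3 π bond(s) = 4.)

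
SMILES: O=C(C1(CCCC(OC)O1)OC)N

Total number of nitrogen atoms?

The symbol for nitrogen appears 1 time in the SMILES.

1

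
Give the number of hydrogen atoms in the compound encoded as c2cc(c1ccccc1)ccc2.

Hydrogens are implicit in SMILES; fill each atom to its normal valence:
  10 × C (aromatic): 1 H each → 10
  2 × C (aromatic): no H
  Total hydrogens = 10.

10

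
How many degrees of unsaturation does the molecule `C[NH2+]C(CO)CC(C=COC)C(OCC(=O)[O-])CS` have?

Molecular formula from the SMILES: C12H23NO5S.
DoU = (2C + 2 + N − H − X)/2 = (2·12 + 2 + 1 − 23 − 0)/2 = 4/2 = 2.
(Structurally: 0 ring(s) + 2 π bond(s) = 2.)

2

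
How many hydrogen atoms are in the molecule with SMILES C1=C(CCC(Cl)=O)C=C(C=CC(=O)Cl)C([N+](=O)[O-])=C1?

9

Hydrogens are implicit in SMILES; fill each atom to its normal valence:
  3 × C (aromatic): 1 H each → 3
  3 × C (aromatic): no H
  3 × O: no H
  2 × C: 2 H each → 4
  2 × C: 1 H each → 2
  2 × C: no H
  2 × Cl: no H
  1 × N (charge +1): no H
  1 × O (charge -1): no H
  Total hydrogens = 9.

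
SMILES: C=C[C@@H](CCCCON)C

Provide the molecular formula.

C8H17NO

Heavy atoms from the SMILES: 8 C, 1 N, 1 O.
Implicit hydrogens by atom environment:
  5 × C: 2 H each → 10
  2 × C: 1 H each → 2
  1 × C: 3 H
  1 × N: 2 H
  1 × O: no H
  Total hydrogens = 17.
Molecular formula: C8H17NO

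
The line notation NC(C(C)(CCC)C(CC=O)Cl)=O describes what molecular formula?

C9H16ClNO2

Heavy atoms from the SMILES: 9 C, 1 Cl, 1 N, 2 O.
Implicit hydrogens by atom environment:
  3 × C: 2 H each → 6
  2 × C: 3 H each → 6
  2 × C: 1 H each → 2
  2 × C: no H
  2 × O: no H
  1 × Cl: no H
  1 × N: 2 H
  Total hydrogens = 16.
Molecular formula: C9H16ClNO2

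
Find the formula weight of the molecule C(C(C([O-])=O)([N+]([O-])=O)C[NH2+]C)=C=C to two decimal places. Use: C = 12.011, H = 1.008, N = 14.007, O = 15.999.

Molecular formula: C7H10N2O4.
M = 7×12.011 + 10×1.008 + 2×14.007 + 4×15.999 = 186.17 g/mol.

186.17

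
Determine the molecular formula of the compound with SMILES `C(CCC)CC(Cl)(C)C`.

Heavy atoms from the SMILES: 8 C, 1 Cl.
Implicit hydrogens by atom environment:
  4 × C: 2 H each → 8
  3 × C: 3 H each → 9
  1 × C: no H
  1 × Cl: no H
  Total hydrogens = 17.
Molecular formula: C8H17Cl

C8H17Cl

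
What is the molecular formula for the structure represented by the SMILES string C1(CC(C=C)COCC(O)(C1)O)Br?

C9H15BrO3

Heavy atoms from the SMILES: 1 Br, 9 C, 3 O.
Implicit hydrogens by atom environment:
  5 × C: 2 H each → 10
  3 × C: 1 H each → 3
  2 × O: 1 H each → 2
  1 × Br: no H
  1 × C: no H
  1 × O: no H
  Total hydrogens = 15.
Molecular formula: C9H15BrO3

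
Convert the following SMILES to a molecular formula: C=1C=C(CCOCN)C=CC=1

Heavy atoms from the SMILES: 9 C, 1 N, 1 O.
Implicit hydrogens by atom environment:
  5 × C (aromatic): 1 H each → 5
  3 × C: 2 H each → 6
  1 × C (aromatic): no H
  1 × N: 2 H
  1 × O: no H
  Total hydrogens = 13.
Molecular formula: C9H13NO

C9H13NO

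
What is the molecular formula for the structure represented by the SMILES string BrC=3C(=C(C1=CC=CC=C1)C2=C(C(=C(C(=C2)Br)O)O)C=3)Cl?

Heavy atoms from the SMILES: 2 Br, 16 C, 1 Cl, 2 O.
Implicit hydrogens by atom environment:
  9 × C (aromatic): no H
  7 × C (aromatic): 1 H each → 7
  2 × Br: no H
  2 × O: 1 H each → 2
  1 × Cl: no H
  Total hydrogens = 9.
Molecular formula: C16H9Br2ClO2

C16H9Br2ClO2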